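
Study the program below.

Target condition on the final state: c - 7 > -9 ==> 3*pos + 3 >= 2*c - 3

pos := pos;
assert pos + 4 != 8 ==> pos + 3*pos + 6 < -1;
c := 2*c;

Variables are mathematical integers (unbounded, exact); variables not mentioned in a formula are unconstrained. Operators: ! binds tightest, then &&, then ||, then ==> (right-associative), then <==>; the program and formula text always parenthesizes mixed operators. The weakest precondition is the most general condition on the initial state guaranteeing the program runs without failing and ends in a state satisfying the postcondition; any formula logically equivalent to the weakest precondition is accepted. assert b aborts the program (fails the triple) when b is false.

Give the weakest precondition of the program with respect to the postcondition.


Working backward. After the program, the postcondition c - 7 > -9 ==> 3*pos + 3 >= 2*c - 3 must hold; in canonical form it is c > -2 ==> 3*pos >= 2*c - 6.
Before c := 2*c: 2*c > -2 ==> 3*pos >= 4*c - 6
Before assert pos + 4 != 8 ==> pos + 3*pos + 6 < -1: (pos != 4 ==> 4*pos < -7) && (2*c > -2 ==> 3*pos >= 4*c - 6)
Before pos := pos: (pos != 4 ==> 4*pos < -7) && (2*c > -2 ==> 3*pos >= 4*c - 6)
Answer: WP = (pos != 4 ==> 4*pos < -7) && (2*c > -2 ==> 3*pos >= 4*c - 6)


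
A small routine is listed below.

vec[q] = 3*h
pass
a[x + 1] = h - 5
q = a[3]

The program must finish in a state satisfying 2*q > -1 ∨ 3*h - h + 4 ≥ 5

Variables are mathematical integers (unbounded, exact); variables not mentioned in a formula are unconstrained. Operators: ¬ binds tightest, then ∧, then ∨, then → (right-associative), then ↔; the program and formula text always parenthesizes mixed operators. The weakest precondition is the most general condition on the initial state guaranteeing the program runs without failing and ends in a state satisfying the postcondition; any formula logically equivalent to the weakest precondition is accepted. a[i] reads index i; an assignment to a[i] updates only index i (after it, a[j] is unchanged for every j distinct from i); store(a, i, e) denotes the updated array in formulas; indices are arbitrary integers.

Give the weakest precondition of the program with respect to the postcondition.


Working backward. After the program, the postcondition 2*q > -1 ∨ 3*h - h + 4 ≥ 5 must hold; in canonical form it is 2*q > -1 ∨ 2*h ≥ 1.
Before q := a[3]: 2*a[3] > -1 ∨ 2*h ≥ 1
Before a[x + 1] := h - 5: 2*store(a, x + 1, h - 5)[3] > -1 ∨ 2*h ≥ 1
Before skip: 2*store(a, x + 1, h - 5)[3] > -1 ∨ 2*h ≥ 1
Before vec[q] := 3*h: 2*store(a, x + 1, h - 5)[3] > -1 ∨ 2*h ≥ 1
Answer: WP = 2*store(a, x + 1, h - 5)[3] > -1 ∨ 2*h ≥ 1


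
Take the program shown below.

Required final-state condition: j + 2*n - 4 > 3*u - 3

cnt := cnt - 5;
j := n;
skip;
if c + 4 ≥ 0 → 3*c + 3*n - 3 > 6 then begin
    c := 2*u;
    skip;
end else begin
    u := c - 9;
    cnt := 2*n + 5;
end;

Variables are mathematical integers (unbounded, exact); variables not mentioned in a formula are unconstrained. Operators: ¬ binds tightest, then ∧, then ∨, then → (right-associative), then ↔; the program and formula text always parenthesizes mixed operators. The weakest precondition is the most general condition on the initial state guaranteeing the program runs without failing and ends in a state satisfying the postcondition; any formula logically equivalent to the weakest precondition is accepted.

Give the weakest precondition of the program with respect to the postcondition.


Working backward. After the program, the postcondition j + 2*n - 4 > 3*u - 3 must hold; in canonical form it is j + 2*n > 3*u + 1.
Then branch requires j + 2*n > 3*u + 1; else branch requires j + 2*n > 3*c - 26.
Before the if: ((c ≥ -4 → 3*c + 3*n > 9) → j + 2*n > 3*u + 1) ∧ ((¬(c ≥ -4 → 3*c + 3*n > 9)) → j + 2*n > 3*c - 26)
Before skip: ((c ≥ -4 → 3*c + 3*n > 9) → j + 2*n > 3*u + 1) ∧ ((¬(c ≥ -4 → 3*c + 3*n > 9)) → j + 2*n > 3*c - 26)
Before j := n: ((c ≥ -4 → 3*c + 3*n > 9) → 3*n > 3*u + 1) ∧ ((¬(c ≥ -4 → 3*c + 3*n > 9)) → 3*n > 3*c - 26)
Before cnt := cnt - 5: ((c ≥ -4 → 3*c + 3*n > 9) → 3*n > 3*u + 1) ∧ ((¬(c ≥ -4 → 3*c + 3*n > 9)) → 3*n > 3*c - 26)
Answer: WP = ((c ≥ -4 → 3*c + 3*n > 9) → 3*n > 3*u + 1) ∧ ((¬(c ≥ -4 → 3*c + 3*n > 9)) → 3*n > 3*c - 26)


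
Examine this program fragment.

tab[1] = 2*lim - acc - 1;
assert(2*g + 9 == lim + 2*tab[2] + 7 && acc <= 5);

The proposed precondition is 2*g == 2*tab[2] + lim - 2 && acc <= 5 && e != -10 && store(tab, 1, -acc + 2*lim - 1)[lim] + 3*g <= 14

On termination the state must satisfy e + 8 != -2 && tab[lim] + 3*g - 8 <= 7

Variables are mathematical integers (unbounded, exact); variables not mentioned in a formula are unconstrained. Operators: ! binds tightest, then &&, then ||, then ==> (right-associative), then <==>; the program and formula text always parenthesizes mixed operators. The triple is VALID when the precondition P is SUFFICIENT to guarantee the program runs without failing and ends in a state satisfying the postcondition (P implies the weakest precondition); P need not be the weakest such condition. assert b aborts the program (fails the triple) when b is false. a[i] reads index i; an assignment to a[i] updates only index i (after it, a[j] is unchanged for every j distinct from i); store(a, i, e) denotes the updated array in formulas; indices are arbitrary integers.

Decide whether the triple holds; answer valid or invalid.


Working backward. After the program, the postcondition e + 8 != -2 && tab[lim] + 3*g - 8 <= 7 must hold; in canonical form it is e != -10 && tab[lim] + 3*g <= 15.
Before assert 2*g + 9 == lim + 2*tab[2] + 7 && acc <= 5: 2*g == 2*tab[2] + lim - 2 && acc <= 5 && e != -10 && tab[lim] + 3*g <= 15
Before tab[1] := 2*lim - acc - 1: 2*g == 2*tab[2] + lim - 2 && acc <= 5 && e != -10 && store(tab, 1, -acc + 2*lim - 1)[lim] + 3*g <= 15
The weakest precondition is 2*g == 2*tab[2] + lim - 2 && acc <= 5 && e != -10 && store(tab, 1, -acc + 2*lim - 1)[lim] + 3*g <= 15.
Check whether 2*g == 2*tab[2] + lim - 2 && acc <= 5 && e != -10 && store(tab, 1, -acc + 2*lim - 1)[lim] + 3*g <= 14 implies it.
Every state satisfying the precondition satisfies the weakest precondition: the implication holds.
Answer: valid


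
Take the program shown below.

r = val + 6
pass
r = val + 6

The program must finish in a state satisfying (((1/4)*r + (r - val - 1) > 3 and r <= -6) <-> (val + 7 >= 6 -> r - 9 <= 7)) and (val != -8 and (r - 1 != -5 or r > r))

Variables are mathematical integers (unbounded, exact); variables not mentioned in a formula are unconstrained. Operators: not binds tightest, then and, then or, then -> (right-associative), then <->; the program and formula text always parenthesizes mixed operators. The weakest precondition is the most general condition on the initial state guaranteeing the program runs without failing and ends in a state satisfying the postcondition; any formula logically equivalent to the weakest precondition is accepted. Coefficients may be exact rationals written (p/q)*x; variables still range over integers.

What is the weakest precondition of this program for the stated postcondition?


Working backward. After the program, the postcondition (((1/4)*r + (r - val - 1) > 3 and r <= -6) <-> (val + 7 >= 6 -> r - 9 <= 7)) and (val != -8 and (r - 1 != -5 or r > r)) must hold; in canonical form it is (((5/4)*r > val + 4 and r <= -6) <-> (val >= -1 -> r <= 16)) and val != -8 and r != -4.
Before r := val + 6: (((1/4)*val > -7/2 and val <= -12) <-> (val >= -1 -> val <= 10)) and val != -8 and val != -10
Before skip: (((1/4)*val > -7/2 and val <= -12) <-> (val >= -1 -> val <= 10)) and val != -8 and val != -10
Before r := val + 6: (((1/4)*val > -7/2 and val <= -12) <-> (val >= -1 -> val <= 10)) and val != -8 and val != -10
Answer: WP = (((1/4)*val > -7/2 and val <= -12) <-> (val >= -1 -> val <= 10)) and val != -8 and val != -10


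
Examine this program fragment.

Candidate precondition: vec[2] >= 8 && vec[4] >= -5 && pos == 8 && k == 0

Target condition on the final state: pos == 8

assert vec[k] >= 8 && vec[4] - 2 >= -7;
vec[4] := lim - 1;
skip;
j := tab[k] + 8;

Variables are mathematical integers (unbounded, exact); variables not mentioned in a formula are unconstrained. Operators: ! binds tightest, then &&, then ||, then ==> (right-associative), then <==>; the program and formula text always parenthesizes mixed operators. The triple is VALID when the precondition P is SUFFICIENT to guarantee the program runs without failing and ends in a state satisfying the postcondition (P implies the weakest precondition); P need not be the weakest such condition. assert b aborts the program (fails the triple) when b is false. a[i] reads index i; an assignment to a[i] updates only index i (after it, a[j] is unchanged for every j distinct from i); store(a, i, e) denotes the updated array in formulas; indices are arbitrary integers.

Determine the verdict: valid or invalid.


Working backward. After the program, pos == 8 must hold.
Before j := tab[k] + 8: pos == 8
Before skip: pos == 8
Before vec[4] := lim - 1: pos == 8
Before assert vec[k] >= 8 && vec[4] - 2 >= -7: vec[k] >= 8 && vec[4] >= -5 && pos == 8
The weakest precondition is vec[k] >= 8 && vec[4] >= -5 && pos == 8.
Check whether vec[2] >= 8 && vec[4] >= -5 && pos == 8 && k == 0 implies it.
Countermodel: at the initial state k = 0, pos = 8, vec = {[0] = -15215, [2] = 8, [4] = 17422, elsewhere 17422}, the precondition holds but the weakest precondition fails.
Answer: invalid


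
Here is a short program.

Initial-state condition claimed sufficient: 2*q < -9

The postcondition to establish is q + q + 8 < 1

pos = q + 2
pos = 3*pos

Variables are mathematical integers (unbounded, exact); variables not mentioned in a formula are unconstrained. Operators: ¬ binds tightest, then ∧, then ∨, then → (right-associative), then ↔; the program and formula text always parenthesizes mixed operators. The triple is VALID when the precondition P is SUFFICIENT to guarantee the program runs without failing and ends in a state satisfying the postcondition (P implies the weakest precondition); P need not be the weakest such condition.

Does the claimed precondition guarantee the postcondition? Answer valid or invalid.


Working backward. After the program, the postcondition q + q + 8 < 1 must hold; in canonical form it is 2*q < -7.
Before pos := 3*pos: 2*q < -7
Before pos := q + 2: 2*q < -7
The weakest precondition is 2*q < -7.
Check whether 2*q < -9 implies it.
Every state satisfying the precondition satisfies the weakest precondition: the implication holds.
Answer: valid


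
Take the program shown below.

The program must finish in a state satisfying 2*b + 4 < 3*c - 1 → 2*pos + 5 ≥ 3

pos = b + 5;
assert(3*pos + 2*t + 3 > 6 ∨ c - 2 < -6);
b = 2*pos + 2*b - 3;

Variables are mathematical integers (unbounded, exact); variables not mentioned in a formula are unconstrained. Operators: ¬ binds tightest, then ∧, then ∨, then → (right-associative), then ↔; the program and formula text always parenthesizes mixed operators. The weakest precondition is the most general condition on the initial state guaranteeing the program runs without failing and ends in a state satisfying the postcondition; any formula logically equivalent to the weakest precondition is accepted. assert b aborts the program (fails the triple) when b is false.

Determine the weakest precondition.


Working backward. After the program, the postcondition 2*b + 4 < 3*c - 1 → 2*pos + 5 ≥ 3 must hold; in canonical form it is 2*b < 3*c - 5 → 2*pos ≥ -2.
Before b := 2*pos + 2*b - 3: 4*b + 4*pos < 3*c + 1 → 2*pos ≥ -2
Before assert 3*pos + 2*t + 3 > 6 ∨ c - 2 < -6: (3*pos + 2*t > 3 ∨ c < -4) ∧ (4*b + 4*pos < 3*c + 1 → 2*pos ≥ -2)
Before pos := b + 5: (3*b + 2*t > -12 ∨ c < -4) ∧ (8*b < 3*c - 19 → 2*b ≥ -12)
Answer: WP = (3*b + 2*t > -12 ∨ c < -4) ∧ (8*b < 3*c - 19 → 2*b ≥ -12)


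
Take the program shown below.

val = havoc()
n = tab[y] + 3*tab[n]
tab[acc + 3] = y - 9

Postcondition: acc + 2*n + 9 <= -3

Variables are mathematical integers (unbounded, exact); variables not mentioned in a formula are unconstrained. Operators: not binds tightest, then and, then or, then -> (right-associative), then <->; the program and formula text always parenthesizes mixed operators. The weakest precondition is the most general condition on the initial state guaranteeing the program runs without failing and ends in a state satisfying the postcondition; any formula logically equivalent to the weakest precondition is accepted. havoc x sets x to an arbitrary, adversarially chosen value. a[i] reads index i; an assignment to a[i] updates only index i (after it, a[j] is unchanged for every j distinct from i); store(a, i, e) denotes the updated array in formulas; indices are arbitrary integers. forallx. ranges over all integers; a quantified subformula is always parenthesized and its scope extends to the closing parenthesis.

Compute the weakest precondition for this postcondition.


Working backward. After the program, the postcondition acc + 2*n + 9 <= -3 must hold; in canonical form it is acc + 2*n <= -12.
Before tab[acc + 3] := y - 9: acc + 2*n <= -12
Before n := tab[y] + 3*tab[n]: 6*tab[n] + 2*tab[y] + acc <= -12
Before havoc val: 6*tab[n] + 2*tab[y] + acc <= -12
Answer: WP = 6*tab[n] + 2*tab[y] + acc <= -12


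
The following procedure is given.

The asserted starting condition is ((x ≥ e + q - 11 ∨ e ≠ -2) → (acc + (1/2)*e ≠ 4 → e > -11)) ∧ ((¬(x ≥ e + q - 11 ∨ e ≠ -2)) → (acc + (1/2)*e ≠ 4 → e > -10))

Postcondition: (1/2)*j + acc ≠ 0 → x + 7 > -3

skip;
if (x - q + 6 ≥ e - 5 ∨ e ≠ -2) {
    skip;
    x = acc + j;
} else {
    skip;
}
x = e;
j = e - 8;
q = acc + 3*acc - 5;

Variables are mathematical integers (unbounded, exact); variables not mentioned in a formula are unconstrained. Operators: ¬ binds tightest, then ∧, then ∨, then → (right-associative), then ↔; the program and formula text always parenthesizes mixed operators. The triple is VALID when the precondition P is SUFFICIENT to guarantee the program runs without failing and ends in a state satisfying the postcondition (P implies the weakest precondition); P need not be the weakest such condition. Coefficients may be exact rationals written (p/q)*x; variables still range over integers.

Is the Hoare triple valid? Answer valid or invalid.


Working backward. After the program, the postcondition (1/2)*j + acc ≠ 0 → x + 7 > -3 must hold; in canonical form it is acc + (1/2)*j ≠ 0 → x > -10.
Before q := acc + 3*acc - 5: acc + (1/2)*j ≠ 0 → x > -10
Before j := e - 8: acc + (1/2)*e ≠ 4 → x > -10
Before x := e: acc + (1/2)*e ≠ 4 → e > -10
Then branch requires acc + (1/2)*e ≠ 4 → e > -10; else branch requires acc + (1/2)*e ≠ 4 → e > -10.
Before the if: ((x ≥ e + q - 11 ∨ e ≠ -2) → (acc + (1/2)*e ≠ 4 → e > -10)) ∧ ((¬(x ≥ e + q - 11 ∨ e ≠ -2)) → (acc + (1/2)*e ≠ 4 → e > -10))
Before skip: ((x ≥ e + q - 11 ∨ e ≠ -2) → (acc + (1/2)*e ≠ 4 → e > -10)) ∧ ((¬(x ≥ e + q - 11 ∨ e ≠ -2)) → (acc + (1/2)*e ≠ 4 → e > -10))
The weakest precondition is ((x ≥ e + q - 11 ∨ e ≠ -2) → (acc + (1/2)*e ≠ 4 → e > -10)) ∧ ((¬(x ≥ e + q - 11 ∨ e ≠ -2)) → (acc + (1/2)*e ≠ 4 → e > -10)).
Check whether ((x ≥ e + q - 11 ∨ e ≠ -2) → (acc + (1/2)*e ≠ 4 → e > -11)) ∧ ((¬(x ≥ e + q - 11 ∨ e ≠ -2)) → (acc + (1/2)*e ≠ 4 → e > -10)) implies it.
Countermodel: at the initial state acc = 10, e = -10, q = 0, x = 0, the precondition holds but the weakest precondition fails.
Answer: invalid


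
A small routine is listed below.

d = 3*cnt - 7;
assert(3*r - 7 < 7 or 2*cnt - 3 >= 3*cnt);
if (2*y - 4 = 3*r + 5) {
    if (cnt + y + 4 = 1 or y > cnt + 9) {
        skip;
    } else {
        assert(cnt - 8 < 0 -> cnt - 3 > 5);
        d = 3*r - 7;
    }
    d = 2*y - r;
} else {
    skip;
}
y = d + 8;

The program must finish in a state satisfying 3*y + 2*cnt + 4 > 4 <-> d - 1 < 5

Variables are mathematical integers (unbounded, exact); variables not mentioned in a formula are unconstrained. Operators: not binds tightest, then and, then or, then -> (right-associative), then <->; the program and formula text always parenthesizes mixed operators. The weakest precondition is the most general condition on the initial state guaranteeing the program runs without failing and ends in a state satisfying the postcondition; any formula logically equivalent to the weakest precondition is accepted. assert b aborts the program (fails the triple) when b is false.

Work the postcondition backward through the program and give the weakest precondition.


Working backward. After the program, the postcondition 3*y + 2*cnt + 4 > 4 <-> d - 1 < 5 must hold; in canonical form it is 2*cnt + 3*y > 0 <-> d < 6.
Before y := d + 8: 2*cnt + 3*d > -24 <-> d < 6
Then branch requires ((cnt + y = -3 or y > cnt + 9) -> (2*cnt + 6*y > 3*r - 24 <-> 2*y < r + 6)) and ((not (cnt + y = -3 or y > cnt + 9)) -> ((cnt < 8 -> cnt > 8) and (2*cnt + 6*y > 3*r - 24 <-> 2*y < r + 6))); else branch requires 2*cnt + 3*d > -24 <-> d < 6.
Before the if: (2*y = 3*r + 9 -> (((cnt + y = -3 or y > cnt + 9) -> (2*cnt + 6*y > 3*r - 24 <-> 2*y < r + 6)) and ((not (cnt + y = -3 or y > cnt + 9)) -> ((cnt < 8 -> cnt > 8) and (2*cnt + 6*y > 3*r - 24 <-> 2*y < r + 6))))) and ((not (2*y = 3*r + 9)) -> (2*cnt + 3*d > -24 <-> d < 6))
Before assert 3*r - 7 < 7 or 2*cnt - 3 >= 3*cnt: (3*r < 14 or cnt <= -3) and (2*y = 3*r + 9 -> (((cnt + y = -3 or y > cnt + 9) -> (2*cnt + 6*y > 3*r - 24 <-> 2*y < r + 6)) and ((not (cnt + y = -3 or y > cnt + 9)) -> ((cnt < 8 -> cnt > 8) and (2*cnt + 6*y > 3*r - 24 <-> 2*y < r + 6))))) and ((not (2*y = 3*r + 9)) -> (2*cnt + 3*d > -24 <-> d < 6))
Before d := 3*cnt - 7: (3*r < 14 or cnt <= -3) and (2*y = 3*r + 9 -> (((cnt + y = -3 or y > cnt + 9) -> (2*cnt + 6*y > 3*r - 24 <-> 2*y < r + 6)) and ((not (cnt + y = -3 or y > cnt + 9)) -> ((cnt < 8 -> cnt > 8) and (2*cnt + 6*y > 3*r - 24 <-> 2*y < r + 6))))) and ((not (2*y = 3*r + 9)) -> (11*cnt > -3 <-> 3*cnt < 13))
Answer: WP = (3*r < 14 or cnt <= -3) and (2*y = 3*r + 9 -> (((cnt + y = -3 or y > cnt + 9) -> (2*cnt + 6*y > 3*r - 24 <-> 2*y < r + 6)) and ((not (cnt + y = -3 or y > cnt + 9)) -> ((cnt < 8 -> cnt > 8) and (2*cnt + 6*y > 3*r - 24 <-> 2*y < r + 6))))) and ((not (2*y = 3*r + 9)) -> (11*cnt > -3 <-> 3*cnt < 13))


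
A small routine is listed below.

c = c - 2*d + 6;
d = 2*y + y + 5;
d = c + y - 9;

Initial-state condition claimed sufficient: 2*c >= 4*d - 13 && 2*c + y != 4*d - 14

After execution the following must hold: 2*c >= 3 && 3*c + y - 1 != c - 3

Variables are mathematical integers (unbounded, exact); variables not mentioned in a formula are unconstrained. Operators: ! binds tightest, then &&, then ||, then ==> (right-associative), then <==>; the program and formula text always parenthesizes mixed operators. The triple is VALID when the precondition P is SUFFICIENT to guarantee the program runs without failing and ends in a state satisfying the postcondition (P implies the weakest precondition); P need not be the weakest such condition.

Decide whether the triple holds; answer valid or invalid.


Working backward. After the program, the postcondition 2*c >= 3 && 3*c + y - 1 != c - 3 must hold; in canonical form it is 2*c >= 3 && 2*c + y != -2.
Before d := c + y - 9: 2*c >= 3 && 2*c + y != -2
Before d := 2*y + y + 5: 2*c >= 3 && 2*c + y != -2
Before c := c - 2*d + 6: 2*c >= 4*d - 9 && 2*c + y != 4*d - 14
The weakest precondition is 2*c >= 4*d - 9 && 2*c + y != 4*d - 14.
Check whether 2*c >= 4*d - 13 && 2*c + y != 4*d - 14 implies it.
Countermodel: at the initial state c = 1, d = 3, y = -3, the precondition holds but the weakest precondition fails.
Answer: invalid


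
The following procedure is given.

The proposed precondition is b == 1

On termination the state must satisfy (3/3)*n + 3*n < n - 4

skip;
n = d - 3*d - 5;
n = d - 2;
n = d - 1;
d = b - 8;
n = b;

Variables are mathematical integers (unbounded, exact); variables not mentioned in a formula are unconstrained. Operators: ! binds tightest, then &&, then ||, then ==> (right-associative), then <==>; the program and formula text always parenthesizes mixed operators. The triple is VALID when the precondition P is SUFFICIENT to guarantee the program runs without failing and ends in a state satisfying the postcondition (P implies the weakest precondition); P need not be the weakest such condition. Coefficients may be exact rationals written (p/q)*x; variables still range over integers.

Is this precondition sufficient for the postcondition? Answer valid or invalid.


Working backward. After the program, the postcondition (3/3)*n + 3*n < n - 4 must hold; in canonical form it is 3*n < -4.
Before n := b: 3*b < -4
Before d := b - 8: 3*b < -4
Before n := d - 1: 3*b < -4
Before n := d - 2: 3*b < -4
Before n := d - 3*d - 5: 3*b < -4
Before skip: 3*b < -4
The weakest precondition is 3*b < -4.
Check whether b == 1 implies it.
Countermodel: at the initial state b = 1, the precondition holds but the weakest precondition fails.
Answer: invalid


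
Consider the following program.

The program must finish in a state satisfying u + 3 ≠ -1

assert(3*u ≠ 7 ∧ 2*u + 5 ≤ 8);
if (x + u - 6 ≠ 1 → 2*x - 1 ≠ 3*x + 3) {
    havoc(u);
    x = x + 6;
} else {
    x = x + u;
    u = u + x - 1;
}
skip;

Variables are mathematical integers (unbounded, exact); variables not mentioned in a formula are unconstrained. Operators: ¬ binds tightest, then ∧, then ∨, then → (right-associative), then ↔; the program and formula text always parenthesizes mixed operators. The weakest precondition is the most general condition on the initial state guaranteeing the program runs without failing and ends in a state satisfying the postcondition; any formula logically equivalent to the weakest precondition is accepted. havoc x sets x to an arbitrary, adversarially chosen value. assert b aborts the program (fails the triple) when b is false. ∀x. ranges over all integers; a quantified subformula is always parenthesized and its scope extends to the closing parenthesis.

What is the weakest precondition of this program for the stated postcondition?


Working backward. After the program, the postcondition u + 3 ≠ -1 must hold; in canonical form it is u ≠ -4.
Before skip: u ≠ -4
Then branch requires ∀u_1. u_1 ≠ -4; else branch requires 2*u + x ≠ -3.
Before the if: ((u + x ≠ 7 → x ≠ -4) → (∀u_1. u_1 ≠ -4)) ∧ ((¬(u + x ≠ 7 → x ≠ -4)) → 2*u + x ≠ -3)
Before assert 3*u ≠ 7 ∧ 2*u + 5 ≤ 8: 3*u ≠ 7 ∧ 2*u ≤ 3 ∧ ((u + x ≠ 7 → x ≠ -4) → (∀u_1. u_1 ≠ -4)) ∧ ((¬(u + x ≠ 7 → x ≠ -4)) → 2*u + x ≠ -3)
Answer: WP = 3*u ≠ 7 ∧ 2*u ≤ 3 ∧ ((u + x ≠ 7 → x ≠ -4) → (∀u_1. u_1 ≠ -4)) ∧ ((¬(u + x ≠ 7 → x ≠ -4)) → 2*u + x ≠ -3)


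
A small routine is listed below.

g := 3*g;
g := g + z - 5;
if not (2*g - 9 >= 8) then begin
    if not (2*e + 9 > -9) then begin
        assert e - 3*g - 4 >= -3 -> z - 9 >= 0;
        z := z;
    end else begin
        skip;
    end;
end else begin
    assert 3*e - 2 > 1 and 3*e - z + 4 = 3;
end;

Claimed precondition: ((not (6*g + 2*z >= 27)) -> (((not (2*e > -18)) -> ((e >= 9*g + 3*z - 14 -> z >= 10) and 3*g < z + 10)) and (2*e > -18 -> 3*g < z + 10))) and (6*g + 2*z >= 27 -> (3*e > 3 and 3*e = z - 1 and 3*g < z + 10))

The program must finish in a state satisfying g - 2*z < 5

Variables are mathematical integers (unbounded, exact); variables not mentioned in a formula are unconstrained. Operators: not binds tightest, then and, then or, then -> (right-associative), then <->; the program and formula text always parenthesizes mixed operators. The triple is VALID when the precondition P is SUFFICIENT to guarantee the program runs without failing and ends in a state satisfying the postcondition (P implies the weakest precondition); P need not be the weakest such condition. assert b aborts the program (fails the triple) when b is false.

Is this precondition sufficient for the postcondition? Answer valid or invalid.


Working backward. After the program, the postcondition g - 2*z < 5 must hold; in canonical form it is g < 2*z + 5.
Then branch requires ((not (2*e > -18)) -> ((e >= 3*g + 1 -> z >= 9) and g < 2*z + 5)) and (2*e > -18 -> g < 2*z + 5); else branch requires 3*e > 3 and 3*e = z - 1 and g < 2*z + 5.
Before the if: ((not (2*g >= 17)) -> (((not (2*e > -18)) -> ((e >= 3*g + 1 -> z >= 9) and g < 2*z + 5)) and (2*e > -18 -> g < 2*z + 5))) and (2*g >= 17 -> (3*e > 3 and 3*e = z - 1 and g < 2*z + 5))
Before g := g + z - 5: ((not (2*g + 2*z >= 27)) -> (((not (2*e > -18)) -> ((e >= 3*g + 3*z - 14 -> z >= 9) and g < z + 10)) and (2*e > -18 -> g < z + 10))) and (2*g + 2*z >= 27 -> (3*e > 3 and 3*e = z - 1 and g < z + 10))
Before g := 3*g: ((not (6*g + 2*z >= 27)) -> (((not (2*e > -18)) -> ((e >= 9*g + 3*z - 14 -> z >= 9) and 3*g < z + 10)) and (2*e > -18 -> 3*g < z + 10))) and (6*g + 2*z >= 27 -> (3*e > 3 and 3*e = z - 1 and 3*g < z + 10))
The weakest precondition is ((not (6*g + 2*z >= 27)) -> (((not (2*e > -18)) -> ((e >= 9*g + 3*z - 14 -> z >= 9) and 3*g < z + 10)) and (2*e > -18 -> 3*g < z + 10))) and (6*g + 2*z >= 27 -> (3*e > 3 and 3*e = z - 1 and 3*g < z + 10)).
Check whether ((not (6*g + 2*z >= 27)) -> (((not (2*e > -18)) -> ((e >= 9*g + 3*z - 14 -> z >= 10) and 3*g < z + 10)) and (2*e > -18 -> 3*g < z + 10))) and (6*g + 2*z >= 27 -> (3*e > 3 and 3*e = z - 1 and 3*g < z + 10)) implies it.
Every state satisfying the precondition satisfies the weakest precondition: the implication holds.
Answer: valid


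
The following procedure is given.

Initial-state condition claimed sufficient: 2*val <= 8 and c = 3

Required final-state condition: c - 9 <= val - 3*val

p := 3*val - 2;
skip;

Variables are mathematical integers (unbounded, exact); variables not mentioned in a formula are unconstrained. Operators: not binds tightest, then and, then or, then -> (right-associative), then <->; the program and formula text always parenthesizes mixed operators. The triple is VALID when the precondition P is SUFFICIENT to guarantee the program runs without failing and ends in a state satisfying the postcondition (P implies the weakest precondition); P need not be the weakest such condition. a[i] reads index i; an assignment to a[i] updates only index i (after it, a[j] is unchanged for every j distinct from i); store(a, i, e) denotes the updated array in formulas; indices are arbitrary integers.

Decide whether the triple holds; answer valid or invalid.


Working backward. After the program, the postcondition c - 9 <= val - 3*val must hold; in canonical form it is c + 2*val <= 9.
Before skip: c + 2*val <= 9
Before p := 3*val - 2: c + 2*val <= 9
The weakest precondition is c + 2*val <= 9.
Check whether 2*val <= 8 and c = 3 implies it.
Countermodel: at the initial state c = 3, val = 4, the precondition holds but the weakest precondition fails.
Answer: invalid


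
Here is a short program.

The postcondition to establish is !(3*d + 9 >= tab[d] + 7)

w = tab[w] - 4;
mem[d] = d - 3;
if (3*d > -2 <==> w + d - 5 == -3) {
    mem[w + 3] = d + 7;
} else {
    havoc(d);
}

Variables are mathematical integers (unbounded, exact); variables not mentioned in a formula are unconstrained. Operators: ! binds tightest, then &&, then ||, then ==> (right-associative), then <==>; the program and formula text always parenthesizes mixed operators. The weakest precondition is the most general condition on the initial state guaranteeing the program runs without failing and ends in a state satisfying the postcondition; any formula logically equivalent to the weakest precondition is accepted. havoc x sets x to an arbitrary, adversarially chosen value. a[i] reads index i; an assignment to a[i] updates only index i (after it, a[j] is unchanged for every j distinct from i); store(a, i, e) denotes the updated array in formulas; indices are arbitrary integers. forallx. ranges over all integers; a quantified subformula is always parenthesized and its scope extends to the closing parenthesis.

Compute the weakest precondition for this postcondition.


Working backward. After the program, the postcondition !(3*d + 9 >= tab[d] + 7) must hold; in canonical form it is !(3*d >= tab[d] - 2).
Then branch requires !(3*d >= tab[d] - 2); else branch requires forall d_1. (!(3*d_1 >= tab[d_1] - 2)).
Before the if: ((3*d > -2 <==> d + w == 2) ==> (!(3*d >= tab[d] - 2))) && ((!(3*d > -2 <==> d + w == 2)) ==> (forall d_1. (!(3*d_1 >= tab[d_1] - 2))))
Before mem[d] := d - 3: ((3*d > -2 <==> d + w == 2) ==> (!(3*d >= tab[d] - 2))) && ((!(3*d > -2 <==> d + w == 2)) ==> (forall d_1. (!(3*d_1 >= tab[d_1] - 2))))
Before w := tab[w] - 4: ((3*d > -2 <==> tab[w] + d == 6) ==> (!(3*d >= tab[d] - 2))) && ((!(3*d > -2 <==> tab[w] + d == 6)) ==> (forall d_1. (!(3*d_1 >= tab[d_1] - 2))))
Answer: WP = ((3*d > -2 <==> tab[w] + d == 6) ==> (!(3*d >= tab[d] - 2))) && ((!(3*d > -2 <==> tab[w] + d == 6)) ==> (forall d_1. (!(3*d_1 >= tab[d_1] - 2))))


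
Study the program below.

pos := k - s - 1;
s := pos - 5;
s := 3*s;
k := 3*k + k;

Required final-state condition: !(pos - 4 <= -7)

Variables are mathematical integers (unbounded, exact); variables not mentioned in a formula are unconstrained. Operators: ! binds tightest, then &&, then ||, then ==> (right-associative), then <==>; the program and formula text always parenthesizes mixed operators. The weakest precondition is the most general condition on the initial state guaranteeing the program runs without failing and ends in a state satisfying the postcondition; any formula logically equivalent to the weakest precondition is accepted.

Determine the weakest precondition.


Working backward. After the program, the postcondition !(pos - 4 <= -7) must hold; in canonical form it is !(pos <= -3).
Before k := 3*k + k: !(pos <= -3)
Before s := 3*s: !(pos <= -3)
Before s := pos - 5: !(pos <= -3)
Before pos := k - s - 1: !(k <= s - 2)
Answer: WP = !(k <= s - 2)


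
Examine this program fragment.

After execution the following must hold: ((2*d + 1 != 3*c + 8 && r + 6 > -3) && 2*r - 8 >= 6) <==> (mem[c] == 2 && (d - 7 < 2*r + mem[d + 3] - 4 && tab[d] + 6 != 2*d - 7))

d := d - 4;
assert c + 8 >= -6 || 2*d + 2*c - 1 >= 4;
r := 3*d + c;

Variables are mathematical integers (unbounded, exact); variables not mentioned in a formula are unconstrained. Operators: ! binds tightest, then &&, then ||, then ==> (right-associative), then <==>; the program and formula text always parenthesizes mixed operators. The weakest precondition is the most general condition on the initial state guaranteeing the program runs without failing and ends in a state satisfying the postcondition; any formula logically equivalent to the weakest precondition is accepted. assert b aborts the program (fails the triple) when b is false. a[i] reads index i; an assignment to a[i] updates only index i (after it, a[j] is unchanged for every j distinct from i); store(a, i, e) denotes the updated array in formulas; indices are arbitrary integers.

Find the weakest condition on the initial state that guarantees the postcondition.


Working backward. After the program, the postcondition ((2*d + 1 != 3*c + 8 && r + 6 > -3) && 2*r - 8 >= 6) <==> (mem[c] == 2 && (d - 7 < 2*r + mem[d + 3] - 4 && tab[d] + 6 != 2*d - 7)) must hold; in canonical form it is (2*d != 3*c + 7 && r > -9 && 2*r >= 14) <==> (mem[c] == 2 && d < mem[d + 3] + 2*r + 3 && tab[d] != 2*d - 13).
Before r := 3*d + c: (2*d != 3*c + 7 && c + 3*d > -9 && 2*c + 6*d >= 14) <==> (mem[c] == 2 && mem[d + 3] + 2*c + 5*d > -3 && tab[d] != 2*d - 13)
Before assert c + 8 >= -6 || 2*d + 2*c - 1 >= 4: (c >= -14 || 2*c + 2*d >= 5) && ((2*d != 3*c + 7 && c + 3*d > -9 && 2*c + 6*d >= 14) <==> (mem[c] == 2 && mem[d + 3] + 2*c + 5*d > -3 && tab[d] != 2*d - 13))
Before d := d - 4: (c >= -14 || 2*c + 2*d >= 13) && ((2*d != 3*c + 15 && c + 3*d > 3 && 2*c + 6*d >= 38) <==> (mem[c] == 2 && mem[d - 1] + 2*c + 5*d > 17 && tab[d - 4] != 2*d - 21))
Answer: WP = (c >= -14 || 2*c + 2*d >= 13) && ((2*d != 3*c + 15 && c + 3*d > 3 && 2*c + 6*d >= 38) <==> (mem[c] == 2 && mem[d - 1] + 2*c + 5*d > 17 && tab[d - 4] != 2*d - 21))


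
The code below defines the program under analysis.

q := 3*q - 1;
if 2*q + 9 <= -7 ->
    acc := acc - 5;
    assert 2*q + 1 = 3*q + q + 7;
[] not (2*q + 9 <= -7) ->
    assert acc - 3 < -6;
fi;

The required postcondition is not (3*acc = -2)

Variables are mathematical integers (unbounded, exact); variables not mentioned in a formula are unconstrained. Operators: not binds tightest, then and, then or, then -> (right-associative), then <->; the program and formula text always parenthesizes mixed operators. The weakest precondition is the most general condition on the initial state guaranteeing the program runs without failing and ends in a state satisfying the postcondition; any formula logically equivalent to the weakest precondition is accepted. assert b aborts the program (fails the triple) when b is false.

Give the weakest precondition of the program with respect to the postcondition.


Working backward. After the program, not (3*acc = -2) must hold.
Then branch requires 2*q = -6 and (not (3*acc = 13)); else branch requires acc < -3 and (not (3*acc = -2)).
Before the if: (2*q <= -16 -> (2*q = -6 and (not (3*acc = 13)))) and ((not (2*q <= -16)) -> (acc < -3 and (not (3*acc = -2))))
Before q := 3*q - 1: (6*q <= -14 -> (6*q = -4 and (not (3*acc = 13)))) and ((not (6*q <= -14)) -> (acc < -3 and (not (3*acc = -2))))
Answer: WP = (6*q <= -14 -> (6*q = -4 and (not (3*acc = 13)))) and ((not (6*q <= -14)) -> (acc < -3 and (not (3*acc = -2))))


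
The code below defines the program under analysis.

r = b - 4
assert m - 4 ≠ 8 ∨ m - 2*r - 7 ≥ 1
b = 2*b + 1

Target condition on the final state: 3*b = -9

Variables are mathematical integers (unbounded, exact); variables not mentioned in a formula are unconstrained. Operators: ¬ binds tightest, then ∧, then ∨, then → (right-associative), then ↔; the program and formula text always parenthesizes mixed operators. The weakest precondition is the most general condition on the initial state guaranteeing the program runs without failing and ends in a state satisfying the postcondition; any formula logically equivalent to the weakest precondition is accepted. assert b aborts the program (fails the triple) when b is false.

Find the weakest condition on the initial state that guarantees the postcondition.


Working backward. After the program, 3*b = -9 must hold.
Before b := 2*b + 1: 6*b = -12
Before assert m - 4 ≠ 8 ∨ m - 2*r - 7 ≥ 1: (m ≠ 12 ∨ m ≥ 2*r + 8) ∧ 6*b = -12
Before r := b - 4: (m ≠ 12 ∨ m ≥ 2*b) ∧ 6*b = -12
Answer: WP = (m ≠ 12 ∨ m ≥ 2*b) ∧ 6*b = -12


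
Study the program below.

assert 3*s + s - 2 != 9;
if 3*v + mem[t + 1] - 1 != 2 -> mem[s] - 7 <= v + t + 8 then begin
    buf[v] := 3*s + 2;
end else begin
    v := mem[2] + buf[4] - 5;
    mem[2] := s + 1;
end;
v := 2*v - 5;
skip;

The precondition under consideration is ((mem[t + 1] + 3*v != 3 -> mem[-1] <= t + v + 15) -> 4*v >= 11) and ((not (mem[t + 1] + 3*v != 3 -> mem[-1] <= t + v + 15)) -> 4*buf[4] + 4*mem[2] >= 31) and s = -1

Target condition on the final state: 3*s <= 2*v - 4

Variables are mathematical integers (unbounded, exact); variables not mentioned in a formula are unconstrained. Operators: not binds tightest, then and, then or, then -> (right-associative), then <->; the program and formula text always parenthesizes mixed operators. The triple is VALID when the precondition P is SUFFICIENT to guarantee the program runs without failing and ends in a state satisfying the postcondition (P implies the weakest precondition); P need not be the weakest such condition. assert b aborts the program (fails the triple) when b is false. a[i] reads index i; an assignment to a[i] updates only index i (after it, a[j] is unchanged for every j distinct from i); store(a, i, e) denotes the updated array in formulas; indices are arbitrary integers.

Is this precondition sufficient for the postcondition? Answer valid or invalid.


Working backward. After the program, 3*s <= 2*v - 4 must hold.
Before skip: 3*s <= 2*v - 4
Before v := 2*v - 5: 3*s <= 4*v - 14
Then branch requires 3*s <= 4*v - 14; else branch requires 3*s <= 4*buf[4] + 4*mem[2] - 34.
Before the if: ((mem[t + 1] + 3*v != 3 -> mem[s] <= t + v + 15) -> 3*s <= 4*v - 14) and ((not (mem[t + 1] + 3*v != 3 -> mem[s] <= t + v + 15)) -> 3*s <= 4*buf[4] + 4*mem[2] - 34)
Before assert 3*s + s - 2 != 9: 4*s != 11 and ((mem[t + 1] + 3*v != 3 -> mem[s] <= t + v + 15) -> 3*s <= 4*v - 14) and ((not (mem[t + 1] + 3*v != 3 -> mem[s] <= t + v + 15)) -> 3*s <= 4*buf[4] + 4*mem[2] - 34)
The weakest precondition is 4*s != 11 and ((mem[t + 1] + 3*v != 3 -> mem[s] <= t + v + 15) -> 3*s <= 4*v - 14) and ((not (mem[t + 1] + 3*v != 3 -> mem[s] <= t + v + 15)) -> 3*s <= 4*buf[4] + 4*mem[2] - 34).
Check whether ((mem[t + 1] + 3*v != 3 -> mem[-1] <= t + v + 15) -> 4*v >= 11) and ((not (mem[t + 1] + 3*v != 3 -> mem[-1] <= t + v + 15)) -> 4*buf[4] + 4*mem[2] >= 31) and s = -1 implies it.
Every state satisfying the precondition satisfies the weakest precondition: the implication holds.
Answer: valid


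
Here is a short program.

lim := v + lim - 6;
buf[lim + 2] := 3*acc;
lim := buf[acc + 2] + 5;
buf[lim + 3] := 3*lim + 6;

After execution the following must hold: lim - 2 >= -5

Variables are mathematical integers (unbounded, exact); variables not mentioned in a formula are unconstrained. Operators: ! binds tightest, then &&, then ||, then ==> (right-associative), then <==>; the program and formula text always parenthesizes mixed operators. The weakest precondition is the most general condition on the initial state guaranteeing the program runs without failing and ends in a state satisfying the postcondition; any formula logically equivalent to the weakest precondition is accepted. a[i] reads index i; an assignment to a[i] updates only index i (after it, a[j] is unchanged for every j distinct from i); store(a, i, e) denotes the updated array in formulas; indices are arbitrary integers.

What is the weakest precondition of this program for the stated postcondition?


Working backward. After the program, the postcondition lim - 2 >= -5 must hold; in canonical form it is lim >= -3.
Before buf[lim + 3] := 3*lim + 6: lim >= -3
Before lim := buf[acc + 2] + 5: buf[acc + 2] >= -8
Before buf[lim + 2] := 3*acc: store(buf, lim + 2, 3*acc)[acc + 2] >= -8
Before lim := v + lim - 6: store(buf, lim + v - 4, 3*acc)[acc + 2] >= -8
Answer: WP = store(buf, lim + v - 4, 3*acc)[acc + 2] >= -8


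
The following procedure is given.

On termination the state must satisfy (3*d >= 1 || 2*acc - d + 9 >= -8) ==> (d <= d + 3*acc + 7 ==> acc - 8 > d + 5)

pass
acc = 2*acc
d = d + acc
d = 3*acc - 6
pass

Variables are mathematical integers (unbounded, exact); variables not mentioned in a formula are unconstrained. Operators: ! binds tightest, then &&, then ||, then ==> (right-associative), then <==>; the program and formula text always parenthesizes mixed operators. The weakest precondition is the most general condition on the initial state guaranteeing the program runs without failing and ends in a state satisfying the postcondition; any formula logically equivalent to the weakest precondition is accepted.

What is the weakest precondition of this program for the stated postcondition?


Working backward. After the program, the postcondition (3*d >= 1 || 2*acc - d + 9 >= -8) ==> (d <= d + 3*acc + 7 ==> acc - 8 > d + 5) must hold; in canonical form it is (3*d >= 1 || 2*acc >= d - 17) ==> (3*acc >= -7 ==> acc > d + 13).
Before skip: (3*d >= 1 || 2*acc >= d - 17) ==> (3*acc >= -7 ==> acc > d + 13)
Before d := 3*acc - 6: (9*acc >= 19 || acc <= 23) ==> (3*acc >= -7 ==> 2*acc < -7)
Before d := d + acc: (9*acc >= 19 || acc <= 23) ==> (3*acc >= -7 ==> 2*acc < -7)
Before acc := 2*acc: (18*acc >= 19 || 2*acc <= 23) ==> (6*acc >= -7 ==> 4*acc < -7)
Before skip: (18*acc >= 19 || 2*acc <= 23) ==> (6*acc >= -7 ==> 4*acc < -7)
Answer: WP = (18*acc >= 19 || 2*acc <= 23) ==> (6*acc >= -7 ==> 4*acc < -7)


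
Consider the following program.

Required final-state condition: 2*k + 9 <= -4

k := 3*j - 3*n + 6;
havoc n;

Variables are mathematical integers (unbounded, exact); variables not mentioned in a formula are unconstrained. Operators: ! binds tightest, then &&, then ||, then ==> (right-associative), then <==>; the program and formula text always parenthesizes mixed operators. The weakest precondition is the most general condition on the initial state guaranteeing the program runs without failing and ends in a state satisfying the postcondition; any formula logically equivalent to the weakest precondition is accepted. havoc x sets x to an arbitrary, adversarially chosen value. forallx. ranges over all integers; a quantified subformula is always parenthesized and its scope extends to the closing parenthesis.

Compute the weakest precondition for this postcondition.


Working backward. After the program, the postcondition 2*k + 9 <= -4 must hold; in canonical form it is 2*k <= -13.
Before havoc n: 2*k <= -13
Before k := 3*j - 3*n + 6: 6*j <= 6*n - 25
Answer: WP = 6*j <= 6*n - 25
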